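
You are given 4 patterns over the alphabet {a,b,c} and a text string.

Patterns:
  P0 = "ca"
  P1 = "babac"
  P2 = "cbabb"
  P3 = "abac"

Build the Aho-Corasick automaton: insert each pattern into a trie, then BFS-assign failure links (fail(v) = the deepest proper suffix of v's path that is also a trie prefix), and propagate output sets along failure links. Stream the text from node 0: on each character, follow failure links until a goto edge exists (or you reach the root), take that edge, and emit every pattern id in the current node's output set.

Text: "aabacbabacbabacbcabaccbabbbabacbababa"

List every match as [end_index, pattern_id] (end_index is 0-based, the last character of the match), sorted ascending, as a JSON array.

Build automaton:
Trie (insert patterns):
  n0 'ε': a→12 b→3 c→1
  n1 'c': a→2 b→8
  n2 'ca': ·  [P0 ends]
  n3 'b': a→4
  n4 'ba': b→5
  n5 'bab': a→6
  n6 'baba': c→7
  n7 'babac': ·  [P1 ends]
  n8 'cb': a→9
  n9 'cba': b→10
  n10 'cbab': b→11
  n11 'cbabb': ·  [P2 ends]
  n12 'a': b→13
  n13 'ab': a→14
  n14 'aba': c→15
  n15 'abac': ·  [P3 ends]

Failure links (BFS by depth):
  fail(1) 'c': from fail(0)=0 chase 'c': 0 ⇒ 0;  out=∅∪out(0)=∅
  fail(3) 'b': from fail(0)=0 chase 'b': 0 ⇒ 0;  out=∅∪out(0)=∅
  fail(12) 'a': from fail(0)=0 chase 'a': 0 ⇒ 0;  out=∅∪out(0)=∅
  fail(2) 'ca': from fail(1)=0 chase 'a': 0 ⇒ 12;  out={0}∪out(12)={0}
  fail(4) 'ba': from fail(3)=0 chase 'a': 0 ⇒ 12;  out=∅∪out(12)=∅
  fail(8) 'cb': from fail(1)=0 chase 'b': 0 ⇒ 3;  out=∅∪out(3)=∅
  fail(13) 'ab': from fail(12)=0 chase 'b': 0 ⇒ 3;  out=∅∪out(3)=∅
  fail(5) 'bab': from fail(4)=12 chase 'b': 12 ⇒ 13;  out=∅∪out(13)=∅
  fail(9) 'cba': from fail(8)=3 chase 'a': 3 ⇒ 4;  out=∅∪out(4)=∅
  fail(14) 'aba': from fail(13)=3 chase 'a': 3 ⇒ 4;  out=∅∪out(4)=∅
  fail(6) 'baba': from fail(5)=13 chase 'a': 13 ⇒ 14;  out=∅∪out(14)=∅
  fail(10) 'cbab': from fail(9)=4 chase 'b': 4 ⇒ 5;  out=∅∪out(5)=∅
  fail(15) 'abac': from fail(14)=4 chase 'c': 4→12→0 ⇒ 1;  out={3}∪out(1)={3}
  fail(7) 'babac': from fail(6)=14 chase 'c': 14 ⇒ 15;  out={1}∪out(15)={1,3}
  fail(11) 'cbabb': from fail(10)=5 chase 'b': 5→13→3→0 ⇒ 3;  out={2}∪out(3)={2}

Scan:
[0] read 'a'  n0⇒n12
[1] read 'a'  n12⇒n12 ·f
[2] read 'b'  n12⇒n13
[3] read 'a'  n13⇒n14
[4] read 'c'  n14⇒n15  ** P3@[1:4]
[5] read 'b'  n15⇒n8 ·f
[6] read 'a'  n8⇒n9
[7] read 'b'  n9⇒n10
[8] read 'a'  n10⇒n6 ·f
[9] read 'c'  n6⇒n7  ** P1@[5:9],P3@[6:9]
[10] read 'b'  n7⇒n8 ·f
[11] read 'a'  n8⇒n9
[12] read 'b'  n9⇒n10
[13] read 'a'  n10⇒n6 ·f
[14] read 'c'  n6⇒n7  ** P1@[10:14],P3@[11:14]
[15] read 'b'  n7⇒n8 ·f
[16] read 'c'  n8⇒n1 ·f
[17] read 'a'  n1⇒n2  ** P0@[16:17]
[18] read 'b'  n2⇒n13 ·f
[19] read 'a'  n13⇒n14
[20] read 'c'  n14⇒n15  ** P3@[17:20]
[21] read 'c'  n15⇒n1 ·f
[22] read 'b'  n1⇒n8
[23] read 'a'  n8⇒n9
[24] read 'b'  n9⇒n10
[25] read 'b'  n10⇒n11  ** P2@[21:25]
[26] read 'b'  n11⇒n3 ·f
[27] read 'a'  n3⇒n4
[28] read 'b'  n4⇒n5
[29] read 'a'  n5⇒n6
[30] read 'c'  n6⇒n7  ** P1@[26:30],P3@[27:30]
[31] read 'b'  n7⇒n8 ·f
[32] read 'a'  n8⇒n9
[33] read 'b'  n9⇒n10
[34] read 'a'  n10⇒n6 ·f
[35] read 'b'  n6⇒n5 ·f
[36] read 'a'  n5⇒n6

Result: [[4,3],[9,1],[9,3],[14,1],[14,3],[17,0],[20,3],[25,2],[30,1],[30,3]]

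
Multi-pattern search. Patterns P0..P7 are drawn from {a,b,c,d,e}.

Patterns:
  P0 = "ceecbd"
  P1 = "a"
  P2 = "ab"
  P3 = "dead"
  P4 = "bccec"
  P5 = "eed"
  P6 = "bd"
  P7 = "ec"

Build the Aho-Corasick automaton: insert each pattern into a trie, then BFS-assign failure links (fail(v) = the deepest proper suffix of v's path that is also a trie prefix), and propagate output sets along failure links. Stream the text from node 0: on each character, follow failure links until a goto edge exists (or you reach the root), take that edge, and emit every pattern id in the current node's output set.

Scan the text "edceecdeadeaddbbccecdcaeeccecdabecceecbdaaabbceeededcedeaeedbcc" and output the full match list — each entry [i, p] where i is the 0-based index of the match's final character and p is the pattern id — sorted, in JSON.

Construct AC machine:
Trie (insert patterns):
  0='ε' goto a→7 b→13 c→1 d→9 e→18
  1='c' goto e→2
  2='ce' goto e→3
  3='cee' goto c→4
  4='ceec' goto b→5
  5='ceecb' goto d→6
  6='ceecbd' goto ·  ←P0
  7='a' goto b→8  ←P1
  8='ab' goto ·  ←P2
  9='d' goto e→10
  10='de' goto a→11
  11='dea' goto d→12
  12='dead' goto ·  ←P3
  13='b' goto c→14 d→21
  14='bc' goto c→15
  15='bcc' goto e→16
  16='bcce' goto c→17
  17='bccec' goto ·  ←P4
  18='e' goto c→22 e→19
  19='ee' goto d→20
  20='eed' goto ·  ←P5
  21='bd' goto ·  ←P6
  22='ec' goto ·  ←P7

BFS fail/out derivation:
  n1('c'): parent n0 fail=0; on 'c' 0 → fail=0;  out ∅∪∅=∅
  n7('a'): parent n0 fail=0; on 'a' 0 → fail=0;  out {1}∪∅={1}
  n9('d'): parent n0 fail=0; on 'd' 0 → fail=0;  out ∅∪∅=∅
  n13('b'): parent n0 fail=0; on 'b' 0 → fail=0;  out ∅∪∅=∅
  n18('e'): parent n0 fail=0; on 'e' 0 → fail=0;  out ∅∪∅=∅
  n2('ce'): parent n1 fail=0; on 'e' 0 → fail=18;  out ∅∪∅=∅
  n8('ab'): parent n7 fail=0; on 'b' 0 → fail=13;  out {2}∪∅={2}
  n10('de'): parent n9 fail=0; on 'e' 0 → fail=18;  out ∅∪∅=∅
  n14('bc'): parent n13 fail=0; on 'c' 0 → fail=1;  out ∅∪∅=∅
  n19('ee'): parent n18 fail=0; on 'e' 0 → fail=18;  out ∅∪∅=∅
  n21('bd'): parent n13 fail=0; on 'd' 0 → fail=9;  out {6}∪∅={6}
  n22('ec'): parent n18 fail=0; on 'c' 0 → fail=1;  out {7}∪∅={7}
  n3('cee'): parent n2 fail=18; on 'e' 18 → fail=19;  out ∅∪∅=∅
  n11('dea'): parent n10 fail=18; on 'a' 18→0 → fail=7;  out ∅∪{1}={1}
  n15('bcc'): parent n14 fail=1; on 'c' 1→0 → fail=1;  out ∅∪∅=∅
  n20('eed'): parent n19 fail=18; on 'd' 18→0 → fail=9;  out {5}∪∅={5}
  n4('ceec'): parent n3 fail=19; on 'c' 19→18 → fail=22;  out ∅∪{7}={7}
  n12('dead'): parent n11 fail=7; on 'd' 7→0 → fail=9;  out {3}∪∅={3}
  n16('bcce'): parent n15 fail=1; on 'e' 1 → fail=2;  out ∅∪∅=∅
  n5('ceecb'): parent n4 fail=22; on 'b' 22→1→0 → fail=13;  out ∅∪∅=∅
  n17('bccec'): parent n16 fail=2; on 'c' 2→18 → fail=22;  out {4}∪{7}={4,7}
  n6('ceecbd'): parent n5 fail=13; on 'd' 13 → fail=21;  out {0}∪{6}={0,6}

Scan:
pos 0 'e': at 18
pos 1 'd': at 9 (fail-walked)
pos 2 'c': at 1 (fail-walked)
pos 3 'e': at 2
pos 4 'e': at 3
pos 5 'c': at 4  ** P7@[4:5]
pos 6 'd': at 9 (fail-walked)
pos 7 'e': at 10
pos 8 'a': at 11  ** P1@[8:8]
pos 9 'd': at 12  ** P3@[6:9]
pos 10 'e': at 10 (fail-walked)
pos 11 'a': at 11  ** P1@[11:11]
pos 12 'd': at 12  ** P3@[9:12]
pos 13 'd': at 9 (fail-walked)
pos 14 'b': at 13 (fail-walked)
pos 15 'b': at 13 (fail-walked)
pos 16 'c': at 14
pos 17 'c': at 15
pos 18 'e': at 16
pos 19 'c': at 17  ** P4@[15:19],P7@[18:19]
pos 20 'd': at 9 (fail-walked)
pos 21 'c': at 1 (fail-walked)
pos 22 'a': at 7 (fail-walked)  ** P1@[22:22]
pos 23 'e': at 18 (fail-walked)
pos 24 'e': at 19
pos 25 'c': at 22 (fail-walked)  ** P7@[24:25]
pos 26 'c': at 1 (fail-walked)
pos 27 'e': at 2
pos 28 'c': at 22 (fail-walked)  ** P7@[27:28]
pos 29 'd': at 9 (fail-walked)
pos 30 'a': at 7 (fail-walked)  ** P1@[30:30]
pos 31 'b': at 8  ** P2@[30:31]
pos 32 'e': at 18 (fail-walked)
pos 33 'c': at 22  ** P7@[32:33]
pos 34 'c': at 1 (fail-walked)
pos 35 'e': at 2
pos 36 'e': at 3
pos 37 'c': at 4  ** P7@[36:37]
pos 38 'b': at 5
pos 39 'd': at 6  ** P0@[34:39],P6@[38:39]
pos 40 'a': at 7 (fail-walked)  ** P1@[40:40]
pos 41 'a': at 7 (fail-walked)  ** P1@[41:41]
pos 42 'a': at 7 (fail-walked)  ** P1@[42:42]
pos 43 'b': at 8  ** P2@[42:43]
pos 44 'b': at 13 (fail-walked)
pos 45 'c': at 14
pos 46 'e': at 2 (fail-walked)
pos 47 'e': at 3
pos 48 'e': at 19 (fail-walked)
pos 49 'd': at 20  ** P5@[47:49]
pos 50 'e': at 10 (fail-walked)
pos 51 'd': at 9 (fail-walked)
pos 52 'c': at 1 (fail-walked)
pos 53 'e': at 2
pos 54 'd': at 9 (fail-walked)
pos 55 'e': at 10
pos 56 'a': at 11  ** P1@[56:56]
pos 57 'e': at 18 (fail-walked)
pos 58 'e': at 19
pos 59 'd': at 20  ** P5@[57:59]
pos 60 'b': at 13 (fail-walked)
pos 61 'c': at 14
pos 62 'c': at 15

All matches (sorted): [[5,7],[8,1],[9,3],[11,1],[12,3],[19,4],[19,7],[22,1],[25,7],[28,7],[30,1],[31,2],[33,7],[37,7],[39,0],[39,6],[40,1],[41,1],[42,1],[43,2],[49,5],[56,1],[59,5]]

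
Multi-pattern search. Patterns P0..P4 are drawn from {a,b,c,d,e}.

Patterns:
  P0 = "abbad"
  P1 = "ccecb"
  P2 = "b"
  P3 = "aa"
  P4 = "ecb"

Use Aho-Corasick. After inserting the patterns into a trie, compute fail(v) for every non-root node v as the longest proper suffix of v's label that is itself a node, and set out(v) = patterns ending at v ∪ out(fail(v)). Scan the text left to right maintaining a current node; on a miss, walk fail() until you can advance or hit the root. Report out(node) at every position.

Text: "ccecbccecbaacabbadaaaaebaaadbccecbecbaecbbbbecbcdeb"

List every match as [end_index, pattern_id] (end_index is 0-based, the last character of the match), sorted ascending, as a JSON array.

Build:
Trie nodes:
  0='ε' goto a→1 b→11 c→6 e→13
  1='a' goto a→12 b→2
  2='ab' goto b→3
  3='abb' goto a→4
  4='abba' goto d→5
  5='abbad' goto ·  ←P0
  6='c' goto c→7
  7='cc' goto e→8
  8='cce' goto c→9
  9='ccec' goto b→10
  10='ccecb' goto ·  ←P1
  11='b' goto ·  ←P2
  12='aa' goto ·  ←P3
  13='e' goto c→14
  14='ec' goto b→15
  15='ecb' goto ·  ←P4

Failure links (BFS by depth):
  fail(1) 'a': from fail(0)=0 chase 'a': 0 ⇒ 0;  out=∅∪out(0)=∅
  fail(6) 'c': from fail(0)=0 chase 'c': 0 ⇒ 0;  out=∅∪out(0)=∅
  fail(11) 'b': from fail(0)=0 chase 'b': 0 ⇒ 0;  out={2}∪out(0)={2}
  fail(13) 'e': from fail(0)=0 chase 'e': 0 ⇒ 0;  out=∅∪out(0)=∅
  fail(2) 'ab': from fail(1)=0 chase 'b': 0 ⇒ 11;  out=∅∪out(11)={2}
  fail(7) 'cc': from fail(6)=0 chase 'c': 0 ⇒ 6;  out=∅∪out(6)=∅
  fail(12) 'aa': from fail(1)=0 chase 'a': 0 ⇒ 1;  out={3}∪out(1)={3}
  fail(14) 'ec': from fail(13)=0 chase 'c': 0 ⇒ 6;  out=∅∪out(6)=∅
  fail(3) 'abb': from fail(2)=11 chase 'b': 11→0 ⇒ 11;  out=∅∪out(11)={2}
  fail(8) 'cce': from fail(7)=6 chase 'e': 6→0 ⇒ 13;  out=∅∪out(13)=∅
  fail(15) 'ecb': from fail(14)=6 chase 'b': 6→0 ⇒ 11;  out={4}∪out(11)={2,4}
  fail(4) 'abba': from fail(3)=11 chase 'a': 11→0 ⇒ 1;  out=∅∪out(1)=∅
  fail(9) 'ccec': from fail(8)=13 chase 'c': 13 ⇒ 14;  out=∅∪out(14)=∅
  fail(5) 'abbad': from fail(4)=1 chase 'd': 1→0 ⇒ 0;  out={0}∪out(0)={0}
  fail(10) 'ccecb': from fail(9)=14 chase 'b': 14 ⇒ 15;  out={1}∪out(15)={1,2,4}

Text stream:
[0] read 'c'  n0⇒n6
[1] read 'c'  n6⇒n7
[2] read 'e'  n7⇒n8
[3] read 'c'  n8⇒n9
[4] read 'b'  n9⇒n10  emit P1@[0:4],P2@[4:4],P4@[2:4]
[5] read 'c'  n10⇒n6 ·f
[6] read 'c'  n6⇒n7
[7] read 'e'  n7⇒n8
[8] read 'c'  n8⇒n9
[9] read 'b'  n9⇒n10  emit P1@[5:9],P2@[9:9],P4@[7:9]
[10] read 'a'  n10⇒n1 ·f
[11] read 'a'  n1⇒n12  emit P3@[10:11]
[12] read 'c'  n12⇒n6 ·f
[13] read 'a'  n6⇒n1 ·f
[14] read 'b'  n1⇒n2  emit P2@[14:14]
[15] read 'b'  n2⇒n3  emit P2@[15:15]
[16] read 'a'  n3⇒n4
[17] read 'd'  n4⇒n5  emit P0@[13:17]
[18] read 'a'  n5⇒n1 ·f
[19] read 'a'  n1⇒n12  emit P3@[18:19]
[20] read 'a'  n12⇒n12 ·f  emit P3@[19:20]
[21] read 'a'  n12⇒n12 ·f  emit P3@[20:21]
[22] read 'e'  n12⇒n13 ·f
[23] read 'b'  n13⇒n11 ·f  emit P2@[23:23]
[24] read 'a'  n11⇒n1 ·f
[25] read 'a'  n1⇒n12  emit P3@[24:25]
[26] read 'a'  n12⇒n12 ·f  emit P3@[25:26]
[27] read 'd'  n12⇒n0 ·f
[28] read 'b'  n0⇒n11  emit P2@[28:28]
[29] read 'c'  n11⇒n6 ·f
[30] read 'c'  n6⇒n7
[31] read 'e'  n7⇒n8
[32] read 'c'  n8⇒n9
[33] read 'b'  n9⇒n10  emit P1@[29:33],P2@[33:33],P4@[31:33]
[34] read 'e'  n10⇒n13 ·f
[35] read 'c'  n13⇒n14
[36] read 'b'  n14⇒n15  emit P2@[36:36],P4@[34:36]
[37] read 'a'  n15⇒n1 ·f
[38] read 'e'  n1⇒n13 ·f
[39] read 'c'  n13⇒n14
[40] read 'b'  n14⇒n15  emit P2@[40:40],P4@[38:40]
[41] read 'b'  n15⇒n11 ·f  emit P2@[41:41]
[42] read 'b'  n11⇒n11 ·f  emit P2@[42:42]
[43] read 'b'  n11⇒n11 ·f  emit P2@[43:43]
[44] read 'e'  n11⇒n13 ·f
[45] read 'c'  n13⇒n14
[46] read 'b'  n14⇒n15  emit P2@[46:46],P4@[44:46]
[47] read 'c'  n15⇒n6 ·f
[48] read 'd'  n6⇒n0 ·f
[49] read 'e'  n0⇒n13
[50] read 'b'  n13⇒n11 ·f  emit P2@[50:50]

Result: [[4,1],[4,2],[4,4],[9,1],[9,2],[9,4],[11,3],[14,2],[15,2],[17,0],[19,3],[20,3],[21,3],[23,2],[25,3],[26,3],[28,2],[33,1],[33,2],[33,4],[36,2],[36,4],[40,2],[40,4],[41,2],[42,2],[43,2],[46,2],[46,4],[50,2]]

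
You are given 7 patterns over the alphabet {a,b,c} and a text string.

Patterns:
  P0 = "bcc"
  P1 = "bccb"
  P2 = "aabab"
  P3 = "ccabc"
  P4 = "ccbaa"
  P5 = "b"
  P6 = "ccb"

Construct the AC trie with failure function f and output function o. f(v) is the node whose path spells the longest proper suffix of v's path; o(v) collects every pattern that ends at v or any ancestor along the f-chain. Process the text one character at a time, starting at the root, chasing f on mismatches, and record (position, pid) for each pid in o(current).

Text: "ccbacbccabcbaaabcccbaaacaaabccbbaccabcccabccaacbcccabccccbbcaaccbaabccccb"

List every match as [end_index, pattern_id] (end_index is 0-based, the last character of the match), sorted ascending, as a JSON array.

Build automaton:
Trie (insert patterns):
  0='ε' goto a→5 b→1 c→10
  1='b' goto c→2  [P5 ends]
  2='bc' goto c→3
  3='bcc' goto b→4  [P0 ends]
  4='bccb' goto ·  [P1 ends]
  5='a' goto a→6
  6='aa' goto b→7
  7='aab' goto a→8
  8='aaba' goto b→9
  9='aabab' goto ·  [P2 ends]
  10='c' goto c→11
  11='cc' goto a→12 b→15
  12='cca' goto b→13
  13='ccab' goto c→14
  14='ccabc' goto ·  [P3 ends]
  15='ccb' goto a→16  [P6 ends]
  16='ccba' goto a→17
  17='ccbaa' goto ·  [P4 ends]

BFS fail/out derivation:
  n1('b'): parent n0 fail=0; on 'b' 0 → fail=0;  out {5}∪∅={5}
  n5('a'): parent n0 fail=0; on 'a' 0 → fail=0;  out ∅∪∅=∅
  n10('c'): parent n0 fail=0; on 'c' 0 → fail=0;  out ∅∪∅=∅
  n2('bc'): parent n1 fail=0; on 'c' 0 → fail=10;  out ∅∪∅=∅
  n6('aa'): parent n5 fail=0; on 'a' 0 → fail=5;  out ∅∪∅=∅
  n11('cc'): parent n10 fail=0; on 'c' 0 → fail=10;  out ∅∪∅=∅
  n3('bcc'): parent n2 fail=10; on 'c' 10 → fail=11;  out {0}∪∅={0}
  n7('aab'): parent n6 fail=5; on 'b' 5→0 → fail=1;  out ∅∪{5}={5}
  n12('cca'): parent n11 fail=10; on 'a' 10→0 → fail=5;  out ∅∪∅=∅
  n15('ccb'): parent n11 fail=10; on 'b' 10→0 → fail=1;  out {6}∪{5}={5,6}
  n4('bccb'): parent n3 fail=11; on 'b' 11 → fail=15;  out {1}∪{5,6}={1,5,6}
  n8('aaba'): parent n7 fail=1; on 'a' 1→0 → fail=5;  out ∅∪∅=∅
  n13('ccab'): parent n12 fail=5; on 'b' 5→0 → fail=1;  out ∅∪{5}={5}
  n16('ccba'): parent n15 fail=1; on 'a' 1→0 → fail=5;  out ∅∪∅=∅
  n9('aabab'): parent n8 fail=5; on 'b' 5→0 → fail=1;  out {2}∪{5}={2,5}
  n14('ccabc'): parent n13 fail=1; on 'c' 1 → fail=2;  out {3}∪∅={3}
  n17('ccbaa'): parent n16 fail=5; on 'a' 5 → fail=6;  out {4}∪∅={4}

Text stream:
pos 0 'c': at 10
pos 1 'c': at 11
pos 2 'b': at 15  ** P5@[2:2],P6@[0:2]
pos 3 'a': at 16
pos 4 'c': at 10 (fail-walked)
pos 5 'b': at 1 (fail-walked)  ** P5@[5:5]
pos 6 'c': at 2
pos 7 'c': at 3  ** P0@[5:7]
pos 8 'a': at 12 (fail-walked)
pos 9 'b': at 13  ** P5@[9:9]
pos 10 'c': at 14  ** P3@[6:10]
pos 11 'b': at 1 (fail-walked)  ** P5@[11:11]
pos 12 'a': at 5 (fail-walked)
pos 13 'a': at 6
pos 14 'a': at 6 (fail-walked)
pos 15 'b': at 7  ** P5@[15:15]
pos 16 'c': at 2 (fail-walked)
pos 17 'c': at 3  ** P0@[15:17]
pos 18 'c': at 11 (fail-walked)
pos 19 'b': at 15  ** P5@[19:19],P6@[17:19]
pos 20 'a': at 16
pos 21 'a': at 17  ** P4@[17:21]
pos 22 'a': at 6 (fail-walked)
pos 23 'c': at 10 (fail-walked)
pos 24 'a': at 5 (fail-walked)
pos 25 'a': at 6
pos 26 'a': at 6 (fail-walked)
pos 27 'b': at 7  ** P5@[27:27]
pos 28 'c': at 2 (fail-walked)
pos 29 'c': at 3  ** P0@[27:29]
pos 30 'b': at 4  ** P1@[27:30],P5@[30:30],P6@[28:30]
pos 31 'b': at 1 (fail-walked)  ** P5@[31:31]
pos 32 'a': at 5 (fail-walked)
pos 33 'c': at 10 (fail-walked)
pos 34 'c': at 11
pos 35 'a': at 12
pos 36 'b': at 13  ** P5@[36:36]
pos 37 'c': at 14  ** P3@[33:37]
pos 38 'c': at 3 (fail-walked)  ** P0@[36:38]
pos 39 'c': at 11 (fail-walked)
pos 40 'a': at 12
pos 41 'b': at 13  ** P5@[41:41]
pos 42 'c': at 14  ** P3@[38:42]
pos 43 'c': at 3 (fail-walked)  ** P0@[41:43]
pos 44 'a': at 12 (fail-walked)
pos 45 'a': at 6 (fail-walked)
pos 46 'c': at 10 (fail-walked)
pos 47 'b': at 1 (fail-walked)  ** P5@[47:47]
pos 48 'c': at 2
pos 49 'c': at 3  ** P0@[47:49]
pos 50 'c': at 11 (fail-walked)
pos 51 'a': at 12
pos 52 'b': at 13  ** P5@[52:52]
pos 53 'c': at 14  ** P3@[49:53]
pos 54 'c': at 3 (fail-walked)  ** P0@[52:54]
pos 55 'c': at 11 (fail-walked)
pos 56 'c': at 11 (fail-walked)
pos 57 'b': at 15  ** P5@[57:57],P6@[55:57]
pos 58 'b': at 1 (fail-walked)  ** P5@[58:58]
pos 59 'c': at 2
pos 60 'a': at 5 (fail-walked)
pos 61 'a': at 6
pos 62 'c': at 10 (fail-walked)
pos 63 'c': at 11
pos 64 'b': at 15  ** P5@[64:64],P6@[62:64]
pos 65 'a': at 16
pos 66 'a': at 17  ** P4@[62:66]
pos 67 'b': at 7 (fail-walked)  ** P5@[67:67]
pos 68 'c': at 2 (fail-walked)
pos 69 'c': at 3  ** P0@[67:69]
pos 70 'c': at 11 (fail-walked)
pos 71 'c': at 11 (fail-walked)
pos 72 'b': at 15  ** P5@[72:72],P6@[70:72]

Result: [[2,5],[2,6],[5,5],[7,0],[9,5],[10,3],[11,5],[15,5],[17,0],[19,5],[19,6],[21,4],[27,5],[29,0],[30,1],[30,5],[30,6],[31,5],[36,5],[37,3],[38,0],[41,5],[42,3],[43,0],[47,5],[49,0],[52,5],[53,3],[54,0],[57,5],[57,6],[58,5],[64,5],[64,6],[66,4],[67,5],[69,0],[72,5],[72,6]]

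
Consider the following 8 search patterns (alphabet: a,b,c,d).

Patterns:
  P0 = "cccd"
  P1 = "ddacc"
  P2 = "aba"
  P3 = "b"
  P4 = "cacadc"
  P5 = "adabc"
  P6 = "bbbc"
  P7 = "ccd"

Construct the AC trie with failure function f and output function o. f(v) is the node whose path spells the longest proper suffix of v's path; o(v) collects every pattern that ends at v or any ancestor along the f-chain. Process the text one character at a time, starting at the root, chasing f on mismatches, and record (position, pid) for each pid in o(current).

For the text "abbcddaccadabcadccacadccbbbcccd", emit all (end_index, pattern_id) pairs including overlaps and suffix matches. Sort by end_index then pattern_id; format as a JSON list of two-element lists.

Build:
Trie nodes:
  n0 'ε': a→10 b→13 c→1 d→5
  n1 'c': a→14 c→2
  n2 'cc': c→3 d→26
  n3 'ccc': d→4
  n4 'cccd': ·  [P0 ends]
  n5 'd': d→6
  n6 'dd': a→7
  n7 'dda': c→8
  n8 'ddac': c→9
  n9 'ddacc': ·  [P1 ends]
  n10 'a': b→11 d→19
  n11 'ab': a→12
  n12 'aba': ·  [P2 ends]
  n13 'b': b→23  [P3 ends]
  n14 'ca': c→15
  n15 'cac': a→16
  n16 'caca': d→17
  n17 'cacad': c→18
  n18 'cacadc': ·  [P4 ends]
  n19 'ad': a→20
  n20 'ada': b→21
  n21 'adab': c→22
  n22 'adabc': ·  [P5 ends]
  n23 'bb': b→24
  n24 'bbb': c→25
  n25 'bbbc': ·  [P6 ends]
  n26 'ccd': ·  [P7 ends]

BFS fail/out derivation:
  fail(1) 'c': from fail(0)=0 chase 'c': 0 ⇒ 0;  out=∅∪out(0)=∅
  fail(5) 'd': from fail(0)=0 chase 'd': 0 ⇒ 0;  out=∅∪out(0)=∅
  fail(10) 'a': from fail(0)=0 chase 'a': 0 ⇒ 0;  out=∅∪out(0)=∅
  fail(13) 'b': from fail(0)=0 chase 'b': 0 ⇒ 0;  out={3}∪out(0)={3}
  fail(2) 'cc': from fail(1)=0 chase 'c': 0 ⇒ 1;  out=∅∪out(1)=∅
  fail(6) 'dd': from fail(5)=0 chase 'd': 0 ⇒ 5;  out=∅∪out(5)=∅
  fail(11) 'ab': from fail(10)=0 chase 'b': 0 ⇒ 13;  out=∅∪out(13)={3}
  fail(14) 'ca': from fail(1)=0 chase 'a': 0 ⇒ 10;  out=∅∪out(10)=∅
  fail(19) 'ad': from fail(10)=0 chase 'd': 0 ⇒ 5;  out=∅∪out(5)=∅
  fail(23) 'bb': from fail(13)=0 chase 'b': 0 ⇒ 13;  out=∅∪out(13)={3}
  fail(3) 'ccc': from fail(2)=1 chase 'c': 1 ⇒ 2;  out=∅∪out(2)=∅
  fail(7) 'dda': from fail(6)=5 chase 'a': 5→0 ⇒ 10;  out=∅∪out(10)=∅
  fail(12) 'aba': from fail(11)=13 chase 'a': 13→0 ⇒ 10;  out={2}∪out(10)={2}
  fail(15) 'cac': from fail(14)=10 chase 'c': 10→0 ⇒ 1;  out=∅∪out(1)=∅
  fail(20) 'ada': from fail(19)=5 chase 'a': 5→0 ⇒ 10;  out=∅∪out(10)=∅
  fail(24) 'bbb': from fail(23)=13 chase 'b': 13 ⇒ 23;  out=∅∪out(23)={3}
  fail(26) 'ccd': from fail(2)=1 chase 'd': 1→0 ⇒ 5;  out={7}∪out(5)={7}
  fail(4) 'cccd': from fail(3)=2 chase 'd': 2 ⇒ 26;  out={0}∪out(26)={0,7}
  fail(8) 'ddac': from fail(7)=10 chase 'c': 10→0 ⇒ 1;  out=∅∪out(1)=∅
  fail(16) 'caca': from fail(15)=1 chase 'a': 1 ⇒ 14;  out=∅∪out(14)=∅
  fail(21) 'adab': from fail(20)=10 chase 'b': 10 ⇒ 11;  out=∅∪out(11)={3}
  fail(25) 'bbbc': from fail(24)=23 chase 'c': 23→13→0 ⇒ 1;  out={6}∪out(1)={6}
  fail(9) 'ddacc': from fail(8)=1 chase 'c': 1 ⇒ 2;  out={1}∪out(2)={1}
  fail(17) 'cacad': from fail(16)=14 chase 'd': 14→10 ⇒ 19;  out=∅∪out(19)=∅
  fail(22) 'adabc': from fail(21)=11 chase 'c': 11→13→0 ⇒ 1;  out={5}∪out(1)={5}
  fail(18) 'cacadc': from fail(17)=19 chase 'c': 19→5→0 ⇒ 1;  out={4}∪out(1)={4}

Run:
pos 0 'a': at 10
pos 1 'b': at 11  emit P3@[1:1]
pos 2 'b': at 23 ·f  emit P3@[2:2]
pos 3 'c': at 1 ·f
pos 4 'd': at 5 ·f
pos 5 'd': at 6
pos 6 'a': at 7
pos 7 'c': at 8
pos 8 'c': at 9  emit P1@[4:8]
pos 9 'a': at 14 ·f
pos 10 'd': at 19 ·f
pos 11 'a': at 20
pos 12 'b': at 21  emit P3@[12:12]
pos 13 'c': at 22  emit P5@[9:13]
pos 14 'a': at 14 ·f
pos 15 'd': at 19 ·f
pos 16 'c': at 1 ·f
pos 17 'c': at 2
pos 18 'a': at 14 ·f
pos 19 'c': at 15
pos 20 'a': at 16
pos 21 'd': at 17
pos 22 'c': at 18  emit P4@[17:22]
pos 23 'c': at 2 ·f
pos 24 'b': at 13 ·f  emit P3@[24:24]
pos 25 'b': at 23  emit P3@[25:25]
pos 26 'b': at 24  emit P3@[26:26]
pos 27 'c': at 25  emit P6@[24:27]
pos 28 'c': at 2 ·f
pos 29 'c': at 3
pos 30 'd': at 4  emit P0@[27:30],P7@[28:30]

Matches: [[1,3],[2,3],[8,1],[12,3],[13,5],[22,4],[24,3],[25,3],[26,3],[27,6],[30,0],[30,7]]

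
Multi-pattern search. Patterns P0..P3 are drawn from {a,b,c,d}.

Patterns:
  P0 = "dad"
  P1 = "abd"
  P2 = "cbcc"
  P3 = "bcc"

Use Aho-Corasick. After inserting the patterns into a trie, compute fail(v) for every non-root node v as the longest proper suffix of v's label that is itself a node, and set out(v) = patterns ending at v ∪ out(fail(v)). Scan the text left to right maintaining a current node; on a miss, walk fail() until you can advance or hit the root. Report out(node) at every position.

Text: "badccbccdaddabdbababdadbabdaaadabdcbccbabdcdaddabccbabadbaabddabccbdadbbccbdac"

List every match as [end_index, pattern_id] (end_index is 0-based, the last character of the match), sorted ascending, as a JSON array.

Build automaton:
Trie (insert patterns):
  n0 'ε': a→4 b→11 c→7 d→1
  n1 'd': a→2
  n2 'da': d→3
  n3 'dad': ·  ←P0
  n4 'a': b→5
  n5 'ab': d→6
  n6 'abd': ·  ←P1
  n7 'c': b→8
  n8 'cb': c→9
  n9 'cbc': c→10
  n10 'cbcc': ·  ←P2
  n11 'b': c→12
  n12 'bc': c→13
  n13 'bcc': ·  ←P3

Failure links (BFS by depth):
  fail(1) 'd': from fail(0)=0 chase 'd': 0 ⇒ 0;  out=∅∪out(0)=∅
  fail(4) 'a': from fail(0)=0 chase 'a': 0 ⇒ 0;  out=∅∪out(0)=∅
  fail(7) 'c': from fail(0)=0 chase 'c': 0 ⇒ 0;  out=∅∪out(0)=∅
  fail(11) 'b': from fail(0)=0 chase 'b': 0 ⇒ 0;  out=∅∪out(0)=∅
  fail(2) 'da': from fail(1)=0 chase 'a': 0 ⇒ 4;  out=∅∪out(4)=∅
  fail(5) 'ab': from fail(4)=0 chase 'b': 0 ⇒ 11;  out=∅∪out(11)=∅
  fail(8) 'cb': from fail(7)=0 chase 'b': 0 ⇒ 11;  out=∅∪out(11)=∅
  fail(12) 'bc': from fail(11)=0 chase 'c': 0 ⇒ 7;  out=∅∪out(7)=∅
  fail(3) 'dad': from fail(2)=4 chase 'd': 4→0 ⇒ 1;  out={0}∪out(1)={0}
  fail(6) 'abd': from fail(5)=11 chase 'd': 11→0 ⇒ 1;  out={1}∪out(1)={1}
  fail(9) 'cbc': from fail(8)=11 chase 'c': 11 ⇒ 12;  out=∅∪out(12)=∅
  fail(13) 'bcc': from fail(12)=7 chase 'c': 7→0 ⇒ 7;  out={3}∪out(7)={3}
  fail(10) 'cbcc': from fail(9)=12 chase 'c': 12 ⇒ 13;  out={2}∪out(13)={2,3}

Text stream:
[0] read 'b'  n0⇒n11
[1] read 'a'  n11⇒n4 (via fail)
[2] read 'd'  n4⇒n1 (via fail)
[3] read 'c'  n1⇒n7 (via fail)
[4] read 'c'  n7⇒n7 (via fail)
[5] read 'b'  n7⇒n8
[6] read 'c'  n8⇒n9
[7] read 'c'  n9⇒n10  emit P2@[4:7],P3@[5:7]
[8] read 'd'  n10⇒n1 (via fail)
[9] read 'a'  n1⇒n2
[10] read 'd'  n2⇒n3  emit P0@[8:10]
[11] read 'd'  n3⇒n1 (via fail)
[12] read 'a'  n1⇒n2
[13] read 'b'  n2⇒n5 (via fail)
[14] read 'd'  n5⇒n6  emit P1@[12:14]
[15] read 'b'  n6⇒n11 (via fail)
[16] read 'a'  n11⇒n4 (via fail)
[17] read 'b'  n4⇒n5
[18] read 'a'  n5⇒n4 (via fail)
[19] read 'b'  n4⇒n5
[20] read 'd'  n5⇒n6  emit P1@[18:20]
[21] read 'a'  n6⇒n2 (via fail)
[22] read 'd'  n2⇒n3  emit P0@[20:22]
[23] read 'b'  n3⇒n11 (via fail)
[24] read 'a'  n11⇒n4 (via fail)
[25] read 'b'  n4⇒n5
[26] read 'd'  n5⇒n6  emit P1@[24:26]
[27] read 'a'  n6⇒n2 (via fail)
[28] read 'a'  n2⇒n4 (via fail)
[29] read 'a'  n4⇒n4 (via fail)
[30] read 'd'  n4⇒n1 (via fail)
[31] read 'a'  n1⇒n2
[32] read 'b'  n2⇒n5 (via fail)
[33] read 'd'  n5⇒n6  emit P1@[31:33]
[34] read 'c'  n6⇒n7 (via fail)
[35] read 'b'  n7⇒n8
[36] read 'c'  n8⇒n9
[37] read 'c'  n9⇒n10  emit P2@[34:37],P3@[35:37]
[38] read 'b'  n10⇒n8 (via fail)
[39] read 'a'  n8⇒n4 (via fail)
[40] read 'b'  n4⇒n5
[41] read 'd'  n5⇒n6  emit P1@[39:41]
[42] read 'c'  n6⇒n7 (via fail)
[43] read 'd'  n7⇒n1 (via fail)
[44] read 'a'  n1⇒n2
[45] read 'd'  n2⇒n3  emit P0@[43:45]
[46] read 'd'  n3⇒n1 (via fail)
[47] read 'a'  n1⇒n2
[48] read 'b'  n2⇒n5 (via fail)
[49] read 'c'  n5⇒n12 (via fail)
[50] read 'c'  n12⇒n13  emit P3@[48:50]
[51] read 'b'  n13⇒n8 (via fail)
[52] read 'a'  n8⇒n4 (via fail)
[53] read 'b'  n4⇒n5
[54] read 'a'  n5⇒n4 (via fail)
[55] read 'd'  n4⇒n1 (via fail)
[56] read 'b'  n1⇒n11 (via fail)
[57] read 'a'  n11⇒n4 (via fail)
[58] read 'a'  n4⇒n4 (via fail)
[59] read 'b'  n4⇒n5
[60] read 'd'  n5⇒n6  emit P1@[58:60]
[61] read 'd'  n6⇒n1 (via fail)
[62] read 'a'  n1⇒n2
[63] read 'b'  n2⇒n5 (via fail)
[64] read 'c'  n5⇒n12 (via fail)
[65] read 'c'  n12⇒n13  emit P3@[63:65]
[66] read 'b'  n13⇒n8 (via fail)
[67] read 'd'  n8⇒n1 (via fail)
[68] read 'a'  n1⇒n2
[69] read 'd'  n2⇒n3  emit P0@[67:69]
[70] read 'b'  n3⇒n11 (via fail)
[71] read 'b'  n11⇒n11 (via fail)
[72] read 'c'  n11⇒n12
[73] read 'c'  n12⇒n13  emit P3@[71:73]
[74] read 'b'  n13⇒n8 (via fail)
[75] read 'd'  n8⇒n1 (via fail)
[76] read 'a'  n1⇒n2
[77] read 'c'  n2⇒n7 (via fail)

All matches (sorted): [[7,2],[7,3],[10,0],[14,1],[20,1],[22,0],[26,1],[33,1],[37,2],[37,3],[41,1],[45,0],[50,3],[60,1],[65,3],[69,0],[73,3]]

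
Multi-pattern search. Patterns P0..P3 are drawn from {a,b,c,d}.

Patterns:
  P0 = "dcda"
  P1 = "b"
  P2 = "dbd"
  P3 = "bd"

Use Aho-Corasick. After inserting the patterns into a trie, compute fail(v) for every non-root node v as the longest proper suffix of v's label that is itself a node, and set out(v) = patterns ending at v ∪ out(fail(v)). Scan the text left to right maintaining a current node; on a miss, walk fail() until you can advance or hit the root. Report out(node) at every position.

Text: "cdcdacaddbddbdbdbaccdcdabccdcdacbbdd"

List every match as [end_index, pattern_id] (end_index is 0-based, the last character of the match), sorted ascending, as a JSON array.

Construct AC machine:
Trie nodes:
  0='ε' goto b→5 d→1
  1='d' goto b→6 c→2
  2='dc' goto d→3
  3='dcd' goto a→4
  4='dcda' goto ·  [P0 ends]
  5='b' goto d→8  [P1 ends]
  6='db' goto d→7
  7='dbd' goto ·  [P2 ends]
  8='bd' goto ·  [P3 ends]

Failure links (BFS by depth):
  fail(1) 'd': from fail(0)=0 chase 'd': 0 ⇒ 0;  out=∅∪out(0)=∅
  fail(5) 'b': from fail(0)=0 chase 'b': 0 ⇒ 0;  out={1}∪out(0)={1}
  fail(2) 'dc': from fail(1)=0 chase 'c': 0 ⇒ 0;  out=∅∪out(0)=∅
  fail(6) 'db': from fail(1)=0 chase 'b': 0 ⇒ 5;  out=∅∪out(5)={1}
  fail(8) 'bd': from fail(5)=0 chase 'd': 0 ⇒ 1;  out={3}∪out(1)={3}
  fail(3) 'dcd': from fail(2)=0 chase 'd': 0 ⇒ 1;  out=∅∪out(1)=∅
  fail(7) 'dbd': from fail(6)=5 chase 'd': 5 ⇒ 8;  out={2}∪out(8)={2,3}
  fail(4) 'dcda': from fail(3)=1 chase 'a': 1→0 ⇒ 0;  out={0}∪out(0)={0}

Run:
pos 0 'c': at 0
pos 1 'd': at 1
pos 2 'c': at 2
pos 3 'd': at 3
pos 4 'a': at 4  → match P0@[1:4]
pos 5 'c': at 0 (via fail)
pos 6 'a': at 0
pos 7 'd': at 1
pos 8 'd': at 1 (via fail)
pos 9 'b': at 6  → match P1@[9:9]
pos 10 'd': at 7  → match P2@[8:10],P3@[9:10]
pos 11 'd': at 1 (via fail)
pos 12 'b': at 6  → match P1@[12:12]
pos 13 'd': at 7  → match P2@[11:13],P3@[12:13]
pos 14 'b': at 6 (via fail)  → match P1@[14:14]
pos 15 'd': at 7  → match P2@[13:15],P3@[14:15]
pos 16 'b': at 6 (via fail)  → match P1@[16:16]
pos 17 'a': at 0 (via fail)
pos 18 'c': at 0
pos 19 'c': at 0
pos 20 'd': at 1
pos 21 'c': at 2
pos 22 'd': at 3
pos 23 'a': at 4  → match P0@[20:23]
pos 24 'b': at 5 (via fail)  → match P1@[24:24]
pos 25 'c': at 0 (via fail)
pos 26 'c': at 0
pos 27 'd': at 1
pos 28 'c': at 2
pos 29 'd': at 3
pos 30 'a': at 4  → match P0@[27:30]
pos 31 'c': at 0 (via fail)
pos 32 'b': at 5  → match P1@[32:32]
pos 33 'b': at 5 (via fail)  → match P1@[33:33]
pos 34 'd': at 8  → match P3@[33:34]
pos 35 'd': at 1 (via fail)

All matches (sorted): [[4,0],[9,1],[10,2],[10,3],[12,1],[13,2],[13,3],[14,1],[15,2],[15,3],[16,1],[23,0],[24,1],[30,0],[32,1],[33,1],[34,3]]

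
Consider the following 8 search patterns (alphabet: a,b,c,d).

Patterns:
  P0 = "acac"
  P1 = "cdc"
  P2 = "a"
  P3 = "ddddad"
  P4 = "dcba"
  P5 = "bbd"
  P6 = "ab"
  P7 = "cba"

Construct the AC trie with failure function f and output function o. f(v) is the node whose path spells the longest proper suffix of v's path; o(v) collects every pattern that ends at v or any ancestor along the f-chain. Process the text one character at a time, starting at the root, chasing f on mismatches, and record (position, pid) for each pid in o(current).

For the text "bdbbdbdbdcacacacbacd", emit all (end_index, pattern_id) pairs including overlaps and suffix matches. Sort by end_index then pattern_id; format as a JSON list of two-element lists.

Construct AC machine:
Trie (insert patterns):
  0='ε' goto a→1 b→17 c→5 d→8
  1='a' goto b→20 c→2  ←P2
  2='ac' goto a→3
  3='aca' goto c→4
  4='acac' goto ·  ←P0
  5='c' goto b→21 d→6
  6='cd' goto c→7
  7='cdc' goto ·  ←P1
  8='d' goto c→14 d→9
  9='dd' goto d→10
  10='ddd' goto d→11
  11='dddd' goto a→12
  12='dddda' goto d→13
  13='ddddad' goto ·  ←P3
  14='dc' goto b→15
  15='dcb' goto a→16
  16='dcba' goto ·  ←P4
  17='b' goto b→18
  18='bb' goto d→19
  19='bbd' goto ·  ←P5
  20='ab' goto ·  ←P6
  21='cb' goto a→22
  22='cba' goto ·  ←P7

BFS fail/out derivation:
  n1('a'): parent n0 fail=0; on 'a' 0 → fail=0;  out {2}∪∅={2}
  n5('c'): parent n0 fail=0; on 'c' 0 → fail=0;  out ∅∪∅=∅
  n8('d'): parent n0 fail=0; on 'd' 0 → fail=0;  out ∅∪∅=∅
  n17('b'): parent n0 fail=0; on 'b' 0 → fail=0;  out ∅∪∅=∅
  n2('ac'): parent n1 fail=0; on 'c' 0 → fail=5;  out ∅∪∅=∅
  n6('cd'): parent n5 fail=0; on 'd' 0 → fail=8;  out ∅∪∅=∅
  n9('dd'): parent n8 fail=0; on 'd' 0 → fail=8;  out ∅∪∅=∅
  n14('dc'): parent n8 fail=0; on 'c' 0 → fail=5;  out ∅∪∅=∅
  n18('bb'): parent n17 fail=0; on 'b' 0 → fail=17;  out ∅∪∅=∅
  n20('ab'): parent n1 fail=0; on 'b' 0 → fail=17;  out {6}∪∅={6}
  n21('cb'): parent n5 fail=0; on 'b' 0 → fail=17;  out ∅∪∅=∅
  n3('aca'): parent n2 fail=5; on 'a' 5→0 → fail=1;  out ∅∪{2}={2}
  n7('cdc'): parent n6 fail=8; on 'c' 8 → fail=14;  out {1}∪∅={1}
  n10('ddd'): parent n9 fail=8; on 'd' 8 → fail=9;  out ∅∪∅=∅
  n15('dcb'): parent n14 fail=5; on 'b' 5 → fail=21;  out ∅∪∅=∅
  n19('bbd'): parent n18 fail=17; on 'd' 17→0 → fail=8;  out {5}∪∅={5}
  n22('cba'): parent n21 fail=17; on 'a' 17→0 → fail=1;  out {7}∪{2}={2,7}
  n4('acac'): parent n3 fail=1; on 'c' 1 → fail=2;  out {0}∪∅={0}
  n11('dddd'): parent n10 fail=9; on 'd' 9 → fail=10;  out ∅∪∅=∅
  n16('dcba'): parent n15 fail=21; on 'a' 21 → fail=22;  out {4}∪{2,7}={2,4,7}
  n12('dddda'): parent n11 fail=10; on 'a' 10→9→8→0 → fail=1;  out ∅∪{2}={2}
  n13('ddddad'): parent n12 fail=1; on 'd' 1→0 → fail=8;  out {3}∪∅={3}

Scan:
[0] read 'b'  n0⇒n17
[1] read 'd'  n17⇒n8 ·f
[2] read 'b'  n8⇒n17 ·f
[3] read 'b'  n17⇒n18
[4] read 'd'  n18⇒n19  emit P5@[2:4]
[5] read 'b'  n19⇒n17 ·f
[6] read 'd'  n17⇒n8 ·f
[7] read 'b'  n8⇒n17 ·f
[8] read 'd'  n17⇒n8 ·f
[9] read 'c'  n8⇒n14
[10] read 'a'  n14⇒n1 ·f  emit P2@[10:10]
[11] read 'c'  n1⇒n2
[12] read 'a'  n2⇒n3  emit P2@[12:12]
[13] read 'c'  n3⇒n4  emit P0@[10:13]
[14] read 'a'  n4⇒n3 ·f  emit P2@[14:14]
[15] read 'c'  n3⇒n4  emit P0@[12:15]
[16] read 'b'  n4⇒n21 ·f
[17] read 'a'  n21⇒n22  emit P2@[17:17],P7@[15:17]
[18] read 'c'  n22⇒n2 ·f
[19] read 'd'  n2⇒n6 ·f

All matches (sorted): [[4,5],[10,2],[12,2],[13,0],[14,2],[15,0],[17,2],[17,7]]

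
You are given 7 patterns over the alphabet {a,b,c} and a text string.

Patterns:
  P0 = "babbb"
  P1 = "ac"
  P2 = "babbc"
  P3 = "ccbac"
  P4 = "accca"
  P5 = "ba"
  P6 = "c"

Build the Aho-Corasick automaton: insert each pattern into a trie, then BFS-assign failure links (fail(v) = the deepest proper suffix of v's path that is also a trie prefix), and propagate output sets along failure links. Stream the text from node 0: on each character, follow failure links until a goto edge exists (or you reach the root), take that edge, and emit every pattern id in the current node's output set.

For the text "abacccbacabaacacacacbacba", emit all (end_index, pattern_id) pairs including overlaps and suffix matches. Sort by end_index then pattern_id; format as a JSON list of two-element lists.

Build:
Trie nodes:
  0='ε' goto a→6 b→1 c→9
  1='b' goto a→2
  2='ba' goto b→3  ←P5
  3='bab' goto b→4
  4='babb' goto b→5 c→8
  5='babbb' goto ·  ←P0
  6='a' goto c→7
  7='ac' goto c→14  ←P1
  8='babbc' goto ·  ←P2
  9='c' goto c→10  ←P6
  10='cc' goto b→11
  11='ccb' goto a→12
  12='ccba' goto c→13
  13='ccbac' goto ·  ←P3
  14='acc' goto c→15
  15='accc' goto a→16
  16='accca' goto ·  ←P4

Failure links (BFS by depth):
  n1('b'): parent n0 fail=0; on 'b' 0 → fail=0;  out ∅∪∅=∅
  n6('a'): parent n0 fail=0; on 'a' 0 → fail=0;  out ∅∪∅=∅
  n9('c'): parent n0 fail=0; on 'c' 0 → fail=0;  out {6}∪∅={6}
  n2('ba'): parent n1 fail=0; on 'a' 0 → fail=6;  out {5}∪∅={5}
  n7('ac'): parent n6 fail=0; on 'c' 0 → fail=9;  out {1}∪{6}={1,6}
  n10('cc'): parent n9 fail=0; on 'c' 0 → fail=9;  out ∅∪{6}={6}
  n3('bab'): parent n2 fail=6; on 'b' 6→0 → fail=1;  out ∅∪∅=∅
  n11('ccb'): parent n10 fail=9; on 'b' 9→0 → fail=1;  out ∅∪∅=∅
  n14('acc'): parent n7 fail=9; on 'c' 9 → fail=10;  out ∅∪{6}={6}
  n4('babb'): parent n3 fail=1; on 'b' 1→0 → fail=1;  out ∅∪∅=∅
  n12('ccba'): parent n11 fail=1; on 'a' 1 → fail=2;  out ∅∪{5}={5}
  n15('accc'): parent n14 fail=10; on 'c' 10→9 → fail=10;  out ∅∪{6}={6}
  n5('babbb'): parent n4 fail=1; on 'b' 1→0 → fail=1;  out {0}∪∅={0}
  n8('babbc'): parent n4 fail=1; on 'c' 1→0 → fail=9;  out {2}∪{6}={2,6}
  n13('ccbac'): parent n12 fail=2; on 'c' 2→6 → fail=7;  out {3}∪{1,6}={1,3,6}
  n16('accca'): parent n15 fail=10; on 'a' 10→9→0 → fail=6;  out {4}∪∅={4}

Text stream:
pos 0 'a': at 6
pos 1 'b': at 1 ·f
pos 2 'a': at 2  ** P5@[1:2]
pos 3 'c': at 7 ·f  ** P1@[2:3],P6@[3:3]
pos 4 'c': at 14  ** P6@[4:4]
pos 5 'c': at 15  ** P6@[5:5]
pos 6 'b': at 11 ·f
pos 7 'a': at 12  ** P5@[6:7]
pos 8 'c': at 13  ** P1@[7:8],P3@[4:8],P6@[8:8]
pos 9 'a': at 6 ·f
pos 10 'b': at 1 ·f
pos 11 'a': at 2  ** P5@[10:11]
pos 12 'a': at 6 ·f
pos 13 'c': at 7  ** P1@[12:13],P6@[13:13]
pos 14 'a': at 6 ·f
pos 15 'c': at 7  ** P1@[14:15],P6@[15:15]
pos 16 'a': at 6 ·f
pos 17 'c': at 7  ** P1@[16:17],P6@[17:17]
pos 18 'a': at 6 ·f
pos 19 'c': at 7  ** P1@[18:19],P6@[19:19]
pos 20 'b': at 1 ·f
pos 21 'a': at 2  ** P5@[20:21]
pos 22 'c': at 7 ·f  ** P1@[21:22],P6@[22:22]
pos 23 'b': at 1 ·f
pos 24 'a': at 2  ** P5@[23:24]

All matches (sorted): [[2,5],[3,1],[3,6],[4,6],[5,6],[7,5],[8,1],[8,3],[8,6],[11,5],[13,1],[13,6],[15,1],[15,6],[17,1],[17,6],[19,1],[19,6],[21,5],[22,1],[22,6],[24,5]]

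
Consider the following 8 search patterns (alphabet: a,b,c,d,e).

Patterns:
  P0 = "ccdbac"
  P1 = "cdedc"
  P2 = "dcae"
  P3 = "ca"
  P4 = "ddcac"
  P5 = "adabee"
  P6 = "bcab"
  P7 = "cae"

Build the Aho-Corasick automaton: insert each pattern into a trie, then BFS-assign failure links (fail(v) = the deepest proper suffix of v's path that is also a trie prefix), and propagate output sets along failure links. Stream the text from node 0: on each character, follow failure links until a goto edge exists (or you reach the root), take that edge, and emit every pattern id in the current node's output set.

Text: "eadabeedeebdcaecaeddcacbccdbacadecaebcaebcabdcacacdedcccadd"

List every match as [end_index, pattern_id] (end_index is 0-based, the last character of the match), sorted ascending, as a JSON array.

Build:
Trie nodes:
  0='ε' goto a→20 b→26 c→1 d→11
  1='c' goto a→15 c→2 d→7
  2='cc' goto d→3
  3='ccd' goto b→4
  4='ccdb' goto a→5
  5='ccdba' goto c→6
  6='ccdbac' goto ·  [P0 ends]
  7='cd' goto e→8
  8='cde' goto d→9
  9='cded' goto c→10
  10='cdedc' goto ·  [P1 ends]
  11='d' goto c→12 d→16
  12='dc' goto a→13
  13='dca' goto e→14
  14='dcae' goto ·  [P2 ends]
  15='ca' goto e→30  [P3 ends]
  16='dd' goto c→17
  17='ddc' goto a→18
  18='ddca' goto c→19
  19='ddcac' goto ·  [P4 ends]
  20='a' goto d→21
  21='ad' goto a→22
  22='ada' goto b→23
  23='adab' goto e→24
  24='adabe' goto e→25
  25='adabee' goto ·  [P5 ends]
  26='b' goto c→27
  27='bc' goto a→28
  28='bca' goto b→29
  29='bcab' goto ·  [P6 ends]
  30='cae' goto ·  [P7 ends]

BFS fail/out derivation:
  n1('c'): parent n0 fail=0; on 'c' 0 → fail=0;  out ∅∪∅=∅
  n11('d'): parent n0 fail=0; on 'd' 0 → fail=0;  out ∅∪∅=∅
  n20('a'): parent n0 fail=0; on 'a' 0 → fail=0;  out ∅∪∅=∅
  n26('b'): parent n0 fail=0; on 'b' 0 → fail=0;  out ∅∪∅=∅
  n2('cc'): parent n1 fail=0; on 'c' 0 → fail=1;  out ∅∪∅=∅
  n7('cd'): parent n1 fail=0; on 'd' 0 → fail=11;  out ∅∪∅=∅
  n12('dc'): parent n11 fail=0; on 'c' 0 → fail=1;  out ∅∪∅=∅
  n15('ca'): parent n1 fail=0; on 'a' 0 → fail=20;  out {3}∪∅={3}
  n16('dd'): parent n11 fail=0; on 'd' 0 → fail=11;  out ∅∪∅=∅
  n21('ad'): parent n20 fail=0; on 'd' 0 → fail=11;  out ∅∪∅=∅
  n27('bc'): parent n26 fail=0; on 'c' 0 → fail=1;  out ∅∪∅=∅
  n3('ccd'): parent n2 fail=1; on 'd' 1 → fail=7;  out ∅∪∅=∅
  n8('cde'): parent n7 fail=11; on 'e' 11→0 → fail=0;  out ∅∪∅=∅
  n13('dca'): parent n12 fail=1; on 'a' 1 → fail=15;  out ∅∪{3}={3}
  n17('ddc'): parent n16 fail=11; on 'c' 11 → fail=12;  out ∅∪∅=∅
  n22('ada'): parent n21 fail=11; on 'a' 11→0 → fail=20;  out ∅∪∅=∅
  n28('bca'): parent n27 fail=1; on 'a' 1 → fail=15;  out ∅∪{3}={3}
  n30('cae'): parent n15 fail=20; on 'e' 20→0 → fail=0;  out {7}∪∅={7}
  n4('ccdb'): parent n3 fail=7; on 'b' 7→11→0 → fail=26;  out ∅∪∅=∅
  n9('cded'): parent n8 fail=0; on 'd' 0 → fail=11;  out ∅∪∅=∅
  n14('dcae'): parent n13 fail=15; on 'e' 15 → fail=30;  out {2}∪{7}={2,7}
  n18('ddca'): parent n17 fail=12; on 'a' 12 → fail=13;  out ∅∪{3}={3}
  n23('adab'): parent n22 fail=20; on 'b' 20→0 → fail=26;  out ∅∪∅=∅
  n29('bcab'): parent n28 fail=15; on 'b' 15→20→0 → fail=26;  out {6}∪∅={6}
  n5('ccdba'): parent n4 fail=26; on 'a' 26→0 → fail=20;  out ∅∪∅=∅
  n10('cdedc'): parent n9 fail=11; on 'c' 11 → fail=12;  out {1}∪∅={1}
  n19('ddcac'): parent n18 fail=13; on 'c' 13→15→20→0 → fail=1;  out {4}∪∅={4}
  n24('adabe'): parent n23 fail=26; on 'e' 26→0 → fail=0;  out ∅∪∅=∅
  n6('ccdbac'): parent n5 fail=20; on 'c' 20→0 → fail=1;  out {0}∪∅={0}
  n25('adabee'): parent n24 fail=0; on 'e' 0 → fail=0;  out {5}∪∅={5}

Scan:
i=0 'e': node 0→0
i=1 'a': node 0→20
i=2 'd': node 20→21
i=3 'a': node 21→22
i=4 'b': node 22→23
i=5 'e': node 23→24
i=6 'e': node 24→25  ** P5@[1:6]
i=7 'd': node 25→11 (fail-walked)
i=8 'e': node 11→0 (fail-walked)
i=9 'e': node 0→0
i=10 'b': node 0→26
i=11 'd': node 26→11 (fail-walked)
i=12 'c': node 11→12
i=13 'a': node 12→13  ** P3@[12:13]
i=14 'e': node 13→14  ** P2@[11:14],P7@[12:14]
i=15 'c': node 14→1 (fail-walked)
i=16 'a': node 1→15  ** P3@[15:16]
i=17 'e': node 15→30  ** P7@[15:17]
i=18 'd': node 30→11 (fail-walked)
i=19 'd': node 11→16
i=20 'c': node 16→17
i=21 'a': node 17→18  ** P3@[20:21]
i=22 'c': node 18→19  ** P4@[18:22]
i=23 'b': node 19→26 (fail-walked)
i=24 'c': node 26→27
i=25 'c': node 27→2 (fail-walked)
i=26 'd': node 2→3
i=27 'b': node 3→4
i=28 'a': node 4→5
i=29 'c': node 5→6  ** P0@[24:29]
i=30 'a': node 6→15 (fail-walked)  ** P3@[29:30]
i=31 'd': node 15→21 (fail-walked)
i=32 'e': node 21→0 (fail-walked)
i=33 'c': node 0→1
i=34 'a': node 1→15  ** P3@[33:34]
i=35 'e': node 15→30  ** P7@[33:35]
i=36 'b': node 30→26 (fail-walked)
i=37 'c': node 26→27
i=38 'a': node 27→28  ** P3@[37:38]
i=39 'e': node 28→30 (fail-walked)  ** P7@[37:39]
i=40 'b': node 30→26 (fail-walked)
i=41 'c': node 26→27
i=42 'a': node 27→28  ** P3@[41:42]
i=43 'b': node 28→29  ** P6@[40:43]
i=44 'd': node 29→11 (fail-walked)
i=45 'c': node 11→12
i=46 'a': node 12→13  ** P3@[45:46]
i=47 'c': node 13→1 (fail-walked)
i=48 'a': node 1→15  ** P3@[47:48]
i=49 'c': node 15→1 (fail-walked)
i=50 'd': node 1→7
i=51 'e': node 7→8
i=52 'd': node 8→9
i=53 'c': node 9→10  ** P1@[49:53]
i=54 'c': node 10→2 (fail-walked)
i=55 'c': node 2→2 (fail-walked)
i=56 'a': node 2→15 (fail-walked)  ** P3@[55:56]
i=57 'd': node 15→21 (fail-walked)
i=58 'd': node 21→16 (fail-walked)

Result: [[6,5],[13,3],[14,2],[14,7],[16,3],[17,7],[21,3],[22,4],[29,0],[30,3],[34,3],[35,7],[38,3],[39,7],[42,3],[43,6],[46,3],[48,3],[53,1],[56,3]]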